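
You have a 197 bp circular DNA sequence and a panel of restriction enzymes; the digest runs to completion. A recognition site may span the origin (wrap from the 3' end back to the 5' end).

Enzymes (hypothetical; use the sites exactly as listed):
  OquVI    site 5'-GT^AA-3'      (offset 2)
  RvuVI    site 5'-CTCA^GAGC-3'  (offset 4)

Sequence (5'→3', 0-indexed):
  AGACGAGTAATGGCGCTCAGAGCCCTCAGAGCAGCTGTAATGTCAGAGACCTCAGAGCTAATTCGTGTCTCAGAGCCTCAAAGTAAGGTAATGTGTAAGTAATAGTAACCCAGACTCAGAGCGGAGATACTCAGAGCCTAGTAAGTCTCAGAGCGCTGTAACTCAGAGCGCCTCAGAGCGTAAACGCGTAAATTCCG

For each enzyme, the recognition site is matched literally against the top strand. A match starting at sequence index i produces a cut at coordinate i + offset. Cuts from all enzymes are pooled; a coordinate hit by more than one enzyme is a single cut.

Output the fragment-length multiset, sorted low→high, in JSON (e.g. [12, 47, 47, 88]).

[4,5,6,6,6,7,8,8,9,9,9,10,10,11,12,12,15,16,16,18]

Site scan:
  OquVI (GTAA, off=2): starts [6, 36, 82, 87, 94, 98, 104, 140, 157, 179, 187] → cuts [8, 38, 84, 89, 96, 100, 106, 142, 159, 181, 189]
  RvuVI (CTCAGAGC, off=4): starts [15, 24, 50, 68, 114, 129, 146, 161, 171] → cuts [19, 28, 54, 72, 118, 133, 150, 165, 175]

Pooled cuts: [8, 19, 28, 38, 54, 72, 84, 89, 96, 100, 106, 118, 133, 142, 150, 159, 165, 175, 181, 189]

Fragment lengths:
  8→19: 11 bp
  19→28: 9 bp
  28→38: 10 bp
  38→54: 16 bp
  54→72: 18 bp
  72→84: 12 bp
  84→89: 5 bp
  89→96: 7 bp
  96→100: 4 bp
  100→106: 6 bp
  106→118: 12 bp
  118→133: 15 bp
  133→142: 9 bp
  142→150: 8 bp
  150→159: 9 bp
  159→165: 6 bp
  165→175: 10 bp
  175→181: 6 bp
  181→189: 8 bp
  189→8 (wrap): 197-189+8 = 16 bp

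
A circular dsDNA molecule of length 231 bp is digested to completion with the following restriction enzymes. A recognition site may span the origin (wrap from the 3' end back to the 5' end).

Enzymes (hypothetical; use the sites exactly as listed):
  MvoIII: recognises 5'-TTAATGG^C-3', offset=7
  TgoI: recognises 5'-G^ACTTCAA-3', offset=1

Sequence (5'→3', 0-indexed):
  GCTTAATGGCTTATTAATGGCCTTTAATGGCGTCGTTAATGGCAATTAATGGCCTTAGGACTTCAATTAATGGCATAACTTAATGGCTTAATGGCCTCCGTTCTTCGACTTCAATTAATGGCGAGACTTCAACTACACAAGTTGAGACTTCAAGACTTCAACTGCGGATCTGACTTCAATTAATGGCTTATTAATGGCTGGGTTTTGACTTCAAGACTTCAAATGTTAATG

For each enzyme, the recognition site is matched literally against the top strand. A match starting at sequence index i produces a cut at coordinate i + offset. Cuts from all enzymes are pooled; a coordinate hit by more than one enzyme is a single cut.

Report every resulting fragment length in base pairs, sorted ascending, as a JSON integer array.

Per-enzyme occurrences:
  MvoIII TTAATGGC/7: at [2, 13, 23, 35, 45, 66, 79, 87, 114, 179, 190, 225] ⇒ [1, 9, 20, 30, 42, 52, 73, 86, 94, 121, 186, 197]
  TgoI GACTTCAA/1: at [58, 106, 124, 145, 153, 171, 206, 214] ⇒ [59, 107, 125, 146, 154, 172, 207, 215]

All cut coordinates (distinct, sorted): [1, 9, 20, 30, 42, 52, 59, 73, 86, 94, 107, 121, 125, 146, 154, 172, 186, 197, 207, 215]

Fragments:
  1→9: 8 bp
  9→20: 11 bp
  20→30: 10 bp
  30→42: 12 bp
  42→52: 10 bp
  52→59: 7 bp
  59→73: 14 bp
  73→86: 13 bp
  86→94: 8 bp
  94→107: 13 bp
  107→121: 14 bp
  121→125: 4 bp
  125→146: 21 bp
  146→154: 8 bp
  154→172: 18 bp
  172→186: 14 bp
  186→197: 11 bp
  197→207: 10 bp
  207→215: 8 bp
  215→1 (wrap): 231-215+1 = 17 bp

[4,7,8,8,8,8,10,10,10,11,11,12,13,13,14,14,14,17,18,21]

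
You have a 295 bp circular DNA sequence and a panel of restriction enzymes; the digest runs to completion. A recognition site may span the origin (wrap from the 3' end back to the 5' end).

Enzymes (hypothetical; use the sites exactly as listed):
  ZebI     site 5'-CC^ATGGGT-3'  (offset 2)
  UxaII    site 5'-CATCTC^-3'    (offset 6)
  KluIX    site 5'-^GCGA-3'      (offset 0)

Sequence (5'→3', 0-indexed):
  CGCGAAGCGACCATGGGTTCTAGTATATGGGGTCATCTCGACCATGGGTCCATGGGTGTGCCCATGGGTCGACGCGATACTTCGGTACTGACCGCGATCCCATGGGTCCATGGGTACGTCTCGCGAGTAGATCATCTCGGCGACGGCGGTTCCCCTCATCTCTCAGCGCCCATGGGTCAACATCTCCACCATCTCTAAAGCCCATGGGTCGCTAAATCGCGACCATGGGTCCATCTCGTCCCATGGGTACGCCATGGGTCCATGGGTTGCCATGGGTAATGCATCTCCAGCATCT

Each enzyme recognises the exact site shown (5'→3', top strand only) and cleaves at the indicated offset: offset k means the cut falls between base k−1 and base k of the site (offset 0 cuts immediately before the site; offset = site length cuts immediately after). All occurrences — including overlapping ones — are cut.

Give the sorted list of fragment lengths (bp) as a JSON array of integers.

Site scan:
  ZebI (CCATGGGT, off=2): starts [10, 41, 49, 61, 99, 107, 169, 201, 222, 240, 251, 259, 269] → cuts [12, 43, 51, 63, 101, 109, 171, 203, 224, 242, 253, 261, 271]
  UxaII (CATCTC, off=6): starts [33, 132, 156, 180, 189, 231, 281, 290] → cuts [1, 39, 138, 162, 186, 195, 237, 287]
  KluIX (GCGA, off=0): starts [1, 6, 73, 93, 122, 139, 218] → cuts [1, 6, 73, 93, 122, 139, 218]

Pooled cuts: [1, 6, 12, 39, 43, 51, 63, 73, 93, 101, 109, 122, 138, 139, 162, 171, 186, 195, 203, 218, 224, 237, 242, 253, 261, 271, 287]

Fragments:
  1→6: 5 bp
  6→12: 6 bp
  12→39: 27 bp
  39→43: 4 bp
  43→51: 8 bp
  51→63: 12 bp
  63→73: 10 bp
  73→93: 20 bp
  93→101: 8 bp
  101→109: 8 bp
  109→122: 13 bp
  122→138: 16 bp
  138→139: 1 bp
  139→162: 23 bp
  162→171: 9 bp
  171→186: 15 bp
  186→195: 9 bp
  195→203: 8 bp
  203→218: 15 bp
  218→224: 6 bp
  224→237: 13 bp
  237→242: 5 bp
  242→253: 11 bp
  253→261: 8 bp
  261→271: 10 bp
  271→287: 16 bp
  287→1 (wrap): 295-287+1 = 9 bp

[1,4,5,5,6,6,8,8,8,8,8,9,9,9,10,10,11,12,13,13,15,15,16,16,20,23,27]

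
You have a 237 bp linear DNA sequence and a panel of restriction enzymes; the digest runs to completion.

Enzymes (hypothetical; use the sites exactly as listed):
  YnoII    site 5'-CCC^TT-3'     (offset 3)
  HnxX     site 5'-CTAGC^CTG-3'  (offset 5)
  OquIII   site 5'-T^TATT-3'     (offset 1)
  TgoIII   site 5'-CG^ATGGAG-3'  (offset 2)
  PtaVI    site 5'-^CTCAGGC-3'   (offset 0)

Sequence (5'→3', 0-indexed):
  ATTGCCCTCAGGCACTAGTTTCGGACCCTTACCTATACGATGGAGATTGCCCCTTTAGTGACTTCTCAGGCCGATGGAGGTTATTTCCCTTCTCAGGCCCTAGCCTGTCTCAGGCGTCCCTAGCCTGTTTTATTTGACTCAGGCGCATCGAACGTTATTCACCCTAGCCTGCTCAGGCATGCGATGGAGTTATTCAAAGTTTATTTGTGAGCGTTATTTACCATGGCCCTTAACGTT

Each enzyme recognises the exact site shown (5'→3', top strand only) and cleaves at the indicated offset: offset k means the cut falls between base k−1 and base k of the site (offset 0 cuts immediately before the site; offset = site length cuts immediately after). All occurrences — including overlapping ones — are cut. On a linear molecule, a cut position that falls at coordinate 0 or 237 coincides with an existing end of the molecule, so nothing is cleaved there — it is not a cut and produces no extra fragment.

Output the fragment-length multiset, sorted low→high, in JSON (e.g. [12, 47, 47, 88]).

Site scan:
  YnoII CCCTT/3: at [25, 50, 86, 226] ⇒ [28, 53, 89, 229]
  HnxX CTAGCCTG/5: at [99, 119, 163] ⇒ [104, 124, 168]
  OquIII TTATT/1: at [80, 129, 154, 189, 200, 213] ⇒ [81, 130, 155, 190, 201, 214]
  TgoIII CGATGGAG/2: at [37, 71, 181] ⇒ [39, 73, 183]
  PtaVI CTCAGGC/0: at [6, 64, 91, 108, 137, 171] ⇒ [6, 64, 91, 108, 137, 171]

All cut coordinates (distinct, sorted): [6, 28, 39, 53, 64, 73, 81, 89, 91, 104, 108, 124, 130, 137, 155, 168, 171, 183, 190, 201, 214, 229]

Fragment lengths:
  [0,6): 6 bp
  [6,28): 22 bp
  [28,39): 11 bp
  [39,53): 14 bp
  [53,64): 11 bp
  [64,73): 9 bp
  [73,81): 8 bp
  [81,89): 8 bp
  [89,91): 2 bp
  [91,104): 13 bp
  [104,108): 4 bp
  [108,124): 16 bp
  [124,130): 6 bp
  [130,137): 7 bp
  [137,155): 18 bp
  [155,168): 13 bp
  [168,171): 3 bp
  [171,183): 12 bp
  [183,190): 7 bp
  [190,201): 11 bp
  [201,214): 13 bp
  [214,229): 15 bp
  [229,237): 8 bp

[2,3,4,6,6,7,7,8,8,8,9,11,11,11,12,13,13,13,14,15,16,18,22]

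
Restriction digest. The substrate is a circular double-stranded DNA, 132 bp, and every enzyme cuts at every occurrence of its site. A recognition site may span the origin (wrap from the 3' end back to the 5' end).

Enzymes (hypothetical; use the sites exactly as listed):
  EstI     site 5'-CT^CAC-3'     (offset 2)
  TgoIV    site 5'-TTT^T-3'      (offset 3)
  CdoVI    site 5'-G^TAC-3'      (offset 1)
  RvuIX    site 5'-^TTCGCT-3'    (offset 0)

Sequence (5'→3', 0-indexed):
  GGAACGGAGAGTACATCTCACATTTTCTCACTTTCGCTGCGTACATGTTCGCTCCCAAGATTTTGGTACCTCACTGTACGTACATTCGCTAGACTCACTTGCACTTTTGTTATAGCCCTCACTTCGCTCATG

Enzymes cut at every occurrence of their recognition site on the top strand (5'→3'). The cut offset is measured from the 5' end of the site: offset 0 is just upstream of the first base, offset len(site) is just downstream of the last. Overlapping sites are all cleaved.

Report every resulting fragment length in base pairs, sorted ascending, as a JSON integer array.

Site scan:
  EstI (CTCAC, off=2): starts [16, 26, 69, 93, 117] → cuts [18, 28, 71, 95, 119]
  TgoIV (TTTT, off=3): starts [22, 60, 104] → cuts [25, 63, 107]
  CdoVI (GTAC, off=1): starts [10, 40, 65, 75, 79] → cuts [11, 41, 66, 76, 80]
  RvuIX (TTCGCT, off=0): starts [32, 47, 84, 122] → cuts [32, 47, 84, 122]

Pooled cuts: [11, 18, 25, 28, 32, 41, 47, 63, 66, 71, 76, 80, 84, 95, 107, 119, 122]

Fragment lengths:
  11→18: 7 bp
  18→25: 7 bp
  25→28: 3 bp
  28→32: 4 bp
  32→41: 9 bp
  41→47: 6 bp
  47→63: 16 bp
  63→66: 3 bp
  66→71: 5 bp
  71→76: 5 bp
  76→80: 4 bp
  80→84: 4 bp
  84→95: 11 bp
  95→107: 12 bp
  107→119: 12 bp
  119→122: 3 bp
  122→11 (wrap): 132-122+11 = 21 bp

[3,3,3,4,4,4,5,5,6,7,7,9,11,12,12,16,21]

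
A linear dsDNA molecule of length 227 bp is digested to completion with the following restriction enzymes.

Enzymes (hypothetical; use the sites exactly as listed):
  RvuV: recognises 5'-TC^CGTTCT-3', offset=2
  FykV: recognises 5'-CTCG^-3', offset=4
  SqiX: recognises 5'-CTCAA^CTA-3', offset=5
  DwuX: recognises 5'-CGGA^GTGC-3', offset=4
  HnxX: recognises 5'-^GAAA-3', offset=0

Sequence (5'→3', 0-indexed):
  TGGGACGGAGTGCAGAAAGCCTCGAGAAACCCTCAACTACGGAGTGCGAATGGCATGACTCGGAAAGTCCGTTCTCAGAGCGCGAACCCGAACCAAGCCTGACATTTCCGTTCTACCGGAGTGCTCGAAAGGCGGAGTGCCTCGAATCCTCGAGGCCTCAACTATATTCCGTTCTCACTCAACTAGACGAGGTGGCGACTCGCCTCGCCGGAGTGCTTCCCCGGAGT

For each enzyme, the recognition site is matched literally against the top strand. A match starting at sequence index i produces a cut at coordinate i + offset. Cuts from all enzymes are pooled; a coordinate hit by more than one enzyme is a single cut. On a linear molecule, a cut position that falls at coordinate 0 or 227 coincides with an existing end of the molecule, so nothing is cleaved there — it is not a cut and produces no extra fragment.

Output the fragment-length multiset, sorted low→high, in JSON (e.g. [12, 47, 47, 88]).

[1,1,5,5,5,6,7,7,8,8,8,9,9,9,10,11,12,13,15,19,20,39]

Scan for sites:
  RvuV TCCGTTCT/2: at [67, 106, 167] ⇒ [69, 108, 169]
  FykV CTCG/4: at [20, 58, 123, 140, 148, 198, 203] ⇒ [24, 62, 127, 144, 152, 202, 207]
  SqiX CTCAACTA/5: at [31, 156, 177] ⇒ [36, 161, 182]
  DwuX CGGAGTGC/4: at [5, 39, 116, 132, 208] ⇒ [9, 43, 120, 136, 212]
  HnxX GAAA/0: at [14, 25, 62, 126] ⇒ [14, 25, 62, 126]

Pooled cuts: [9, 14, 24, 25, 36, 43, 62, 69, 108, 120, 126, 127, 136, 144, 152, 161, 169, 182, 202, 207, 212]

Fragments:
  [0,9): 9 bp
  [9,14): 5 bp
  [14,24): 10 bp
  [24,25): 1 bp
  [25,36): 11 bp
  [36,43): 7 bp
  [43,62): 19 bp
  [62,69): 7 bp
  [69,108): 39 bp
  [108,120): 12 bp
  [120,126): 6 bp
  [126,127): 1 bp
  [127,136): 9 bp
  [136,144): 8 bp
  [144,152): 8 bp
  [152,161): 9 bp
  [161,169): 8 bp
  [169,182): 13 bp
  [182,202): 20 bp
  [202,207): 5 bp
  [207,212): 5 bp
  [212,227): 15 bp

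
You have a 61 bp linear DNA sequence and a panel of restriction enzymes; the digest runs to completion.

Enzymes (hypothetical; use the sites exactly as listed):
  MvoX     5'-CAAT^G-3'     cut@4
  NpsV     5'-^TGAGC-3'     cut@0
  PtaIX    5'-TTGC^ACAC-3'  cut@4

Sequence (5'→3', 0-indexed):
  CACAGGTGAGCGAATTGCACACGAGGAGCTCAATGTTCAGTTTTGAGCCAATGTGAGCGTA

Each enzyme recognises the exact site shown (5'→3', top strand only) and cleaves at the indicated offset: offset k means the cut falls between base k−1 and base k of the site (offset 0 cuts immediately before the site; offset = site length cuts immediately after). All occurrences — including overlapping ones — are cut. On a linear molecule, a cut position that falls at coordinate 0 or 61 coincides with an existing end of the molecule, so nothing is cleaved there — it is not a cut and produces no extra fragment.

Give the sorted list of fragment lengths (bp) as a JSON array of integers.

Site scan:
  MvoX (CAATG, off=4): starts [30, 48] → cuts [34, 52]
  NpsV (TGAGC, off=0): starts [6, 43, 53] → cuts [6, 43, 53]
  PtaIX (TTGCACAC, off=4): starts [14] → cuts [18]

All cut coordinates (distinct, sorted): [6, 18, 34, 43, 52, 53]

Fragment lengths:
  [0,6): 6 bp
  [6,18): 12 bp
  [18,34): 16 bp
  [34,43): 9 bp
  [43,52): 9 bp
  [52,53): 1 bp
  [53,61): 8 bp

[1,6,8,9,9,12,16]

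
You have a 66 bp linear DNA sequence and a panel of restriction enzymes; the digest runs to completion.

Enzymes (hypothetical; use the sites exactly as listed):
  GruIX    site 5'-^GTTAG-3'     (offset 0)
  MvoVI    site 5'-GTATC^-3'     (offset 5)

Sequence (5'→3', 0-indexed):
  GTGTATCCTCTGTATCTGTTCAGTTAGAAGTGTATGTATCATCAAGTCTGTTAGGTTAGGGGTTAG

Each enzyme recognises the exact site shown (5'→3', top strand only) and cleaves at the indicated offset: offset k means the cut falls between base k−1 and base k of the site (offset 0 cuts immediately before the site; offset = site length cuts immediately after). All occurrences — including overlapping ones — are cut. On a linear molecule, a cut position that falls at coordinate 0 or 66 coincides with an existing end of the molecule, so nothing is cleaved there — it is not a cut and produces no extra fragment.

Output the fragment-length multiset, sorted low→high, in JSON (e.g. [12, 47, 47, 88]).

Per-enzyme occurrences:
  GruIX GTTAG/0: at [22, 49, 54, 61] ⇒ [22, 49, 54, 61]
  MvoVI GTATC/5: at [2, 11, 35] ⇒ [7, 16, 40]

All cut coordinates (distinct, sorted): [7, 16, 22, 40, 49, 54, 61]

Fragment lengths:
  [0,7): 7 bp
  [7,16): 9 bp
  [16,22): 6 bp
  [22,40): 18 bp
  [40,49): 9 bp
  [49,54): 5 bp
  [54,61): 7 bp
  [61,66): 5 bp

[5,5,6,7,7,9,9,18]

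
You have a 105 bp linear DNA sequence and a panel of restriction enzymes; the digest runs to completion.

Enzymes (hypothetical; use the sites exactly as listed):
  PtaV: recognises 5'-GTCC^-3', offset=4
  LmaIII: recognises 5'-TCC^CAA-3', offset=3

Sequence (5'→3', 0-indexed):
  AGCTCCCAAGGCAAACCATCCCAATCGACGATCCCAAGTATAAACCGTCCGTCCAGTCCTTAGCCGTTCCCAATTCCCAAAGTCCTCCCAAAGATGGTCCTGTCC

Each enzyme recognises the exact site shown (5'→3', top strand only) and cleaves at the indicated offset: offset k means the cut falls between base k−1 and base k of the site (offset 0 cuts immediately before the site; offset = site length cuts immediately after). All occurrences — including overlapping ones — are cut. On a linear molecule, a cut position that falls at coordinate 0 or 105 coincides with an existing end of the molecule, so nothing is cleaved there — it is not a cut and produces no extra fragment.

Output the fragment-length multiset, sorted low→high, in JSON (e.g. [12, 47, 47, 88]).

[3,4,5,5,6,7,8,11,12,13,15,16]

Site scan:
  PtaV GTCC/4: at [46, 50, 55, 81, 96, 101] ⇒ [50, 54, 59, 85, 100] (position 105 is a terminus of the linear molecule — no cut)
  LmaIII TCCCAA/3: at [3, 18, 31, 67, 74, 85] ⇒ [6, 21, 34, 70, 77, 88]

All cut coordinates (distinct, sorted): [6, 21, 34, 50, 54, 59, 70, 77, 85, 88, 100]

Fragment lengths:
  [0,6): 6 bp
  [6,21): 15 bp
  [21,34): 13 bp
  [34,50): 16 bp
  [50,54): 4 bp
  [54,59): 5 bp
  [59,70): 11 bp
  [70,77): 7 bp
  [77,85): 8 bp
  [85,88): 3 bp
  [88,100): 12 bp
  [100,105): 5 bp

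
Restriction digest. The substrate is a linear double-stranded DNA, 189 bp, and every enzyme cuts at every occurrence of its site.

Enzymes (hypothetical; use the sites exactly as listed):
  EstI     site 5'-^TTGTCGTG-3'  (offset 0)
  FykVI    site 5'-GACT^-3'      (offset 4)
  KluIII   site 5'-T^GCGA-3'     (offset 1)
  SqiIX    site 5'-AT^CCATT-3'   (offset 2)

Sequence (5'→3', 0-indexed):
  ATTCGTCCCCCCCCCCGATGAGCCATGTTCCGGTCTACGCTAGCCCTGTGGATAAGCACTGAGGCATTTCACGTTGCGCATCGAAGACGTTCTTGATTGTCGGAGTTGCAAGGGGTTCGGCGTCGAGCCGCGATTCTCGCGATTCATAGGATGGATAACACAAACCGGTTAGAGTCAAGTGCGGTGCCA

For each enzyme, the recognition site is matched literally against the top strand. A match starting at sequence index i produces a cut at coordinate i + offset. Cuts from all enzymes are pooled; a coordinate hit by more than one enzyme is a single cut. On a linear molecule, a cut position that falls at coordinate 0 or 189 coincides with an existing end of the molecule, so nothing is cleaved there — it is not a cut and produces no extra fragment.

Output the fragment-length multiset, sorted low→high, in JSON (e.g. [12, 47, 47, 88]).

Scan for sites:
  EstI (TTGTCGTG, off=0): no sites
  FykVI (GACT, off=4): no sites
  KluIII (TGCGA, off=1): no sites
  SqiIX (ATCCATT, off=2): no sites

Pooled cuts: ∅

Fragment lengths:
  no cuts → one linear fragment of 189 bp

[189]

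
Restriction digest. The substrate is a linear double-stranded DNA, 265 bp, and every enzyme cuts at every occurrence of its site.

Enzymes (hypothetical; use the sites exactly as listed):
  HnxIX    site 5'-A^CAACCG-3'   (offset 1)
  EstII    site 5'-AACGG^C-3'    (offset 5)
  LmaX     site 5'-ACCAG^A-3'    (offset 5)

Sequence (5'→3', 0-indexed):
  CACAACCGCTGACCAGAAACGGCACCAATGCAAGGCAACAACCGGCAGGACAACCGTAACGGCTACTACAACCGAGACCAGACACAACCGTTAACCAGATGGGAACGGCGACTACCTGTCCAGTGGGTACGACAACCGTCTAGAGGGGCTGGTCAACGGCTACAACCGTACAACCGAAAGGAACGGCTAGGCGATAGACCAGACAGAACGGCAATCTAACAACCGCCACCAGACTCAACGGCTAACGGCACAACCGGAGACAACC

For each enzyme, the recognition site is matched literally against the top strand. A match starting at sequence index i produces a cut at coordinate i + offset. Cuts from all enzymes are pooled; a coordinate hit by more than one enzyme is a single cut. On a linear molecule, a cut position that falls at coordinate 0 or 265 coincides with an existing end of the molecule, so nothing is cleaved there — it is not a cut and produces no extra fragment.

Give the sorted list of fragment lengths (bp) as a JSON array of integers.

[2,2,3,3,6,6,7,8,8,9,9,10,12,12,13,13,14,14,15,16,16,16,24,27]

Scan for sites:
  HnxIX ACAACCG/1: at [1, 37, 49, 67, 83, 131, 161, 169, 218, 249] ⇒ [2, 38, 50, 68, 84, 132, 162, 170, 219, 250]
  EstII AACGGC/5: at [17, 57, 103, 154, 181, 206, 236, 243] ⇒ [22, 62, 108, 159, 186, 211, 241, 248]
  LmaX ACCAGA/5: at [11, 76, 93, 197, 227] ⇒ [16, 81, 98, 202, 232]

Pooled cuts: [2, 16, 22, 38, 50, 62, 68, 81, 84, 98, 108, 132, 159, 162, 170, 186, 202, 211, 219, 232, 241, 248, 250]

Fragments:
  [0,2): 2 bp
  [2,16): 14 bp
  [16,22): 6 bp
  [22,38): 16 bp
  [38,50): 12 bp
  [50,62): 12 bp
  [62,68): 6 bp
  [68,81): 13 bp
  [81,84): 3 bp
  [84,98): 14 bp
  [98,108): 10 bp
  [108,132): 24 bp
  [132,159): 27 bp
  [159,162): 3 bp
  [162,170): 8 bp
  [170,186): 16 bp
  [186,202): 16 bp
  [202,211): 9 bp
  [211,219): 8 bp
  [219,232): 13 bp
  [232,241): 9 bp
  [241,248): 7 bp
  [248,250): 2 bp
  [250,265): 15 bp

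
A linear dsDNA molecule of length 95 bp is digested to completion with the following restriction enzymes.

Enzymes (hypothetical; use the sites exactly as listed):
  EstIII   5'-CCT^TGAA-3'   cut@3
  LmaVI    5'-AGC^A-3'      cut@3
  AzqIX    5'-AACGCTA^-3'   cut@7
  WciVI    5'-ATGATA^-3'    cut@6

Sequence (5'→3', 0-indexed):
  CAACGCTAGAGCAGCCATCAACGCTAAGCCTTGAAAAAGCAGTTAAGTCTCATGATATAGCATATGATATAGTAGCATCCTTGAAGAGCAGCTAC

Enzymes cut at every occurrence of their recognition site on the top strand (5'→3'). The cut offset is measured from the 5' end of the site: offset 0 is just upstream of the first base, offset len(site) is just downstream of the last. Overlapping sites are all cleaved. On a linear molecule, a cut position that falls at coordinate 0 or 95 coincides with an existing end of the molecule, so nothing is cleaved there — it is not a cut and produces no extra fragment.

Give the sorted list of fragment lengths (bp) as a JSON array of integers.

[4,4,5,5,6,7,8,8,8,9,14,17]

Site scan:
  EstIII (CCTTGAA, off=3): starts [28, 78] → cuts [31, 81]
  LmaVI (AGCA, off=3): starts [9, 37, 58, 73, 86] → cuts [12, 40, 61, 76, 89]
  AzqIX (AACGCTA, off=7): starts [1, 19] → cuts [8, 26]
  WciVI (ATGATA, off=6): starts [51, 63] → cuts [57, 69]

Pooled cuts: [8, 12, 26, 31, 40, 57, 61, 69, 76, 81, 89]

Fragment lengths:
  [0,8): 8 bp
  [8,12): 4 bp
  [12,26): 14 bp
  [26,31): 5 bp
  [31,40): 9 bp
  [40,57): 17 bp
  [57,61): 4 bp
  [61,69): 8 bp
  [69,76): 7 bp
  [76,81): 5 bp
  [81,89): 8 bp
  [89,95): 6 bp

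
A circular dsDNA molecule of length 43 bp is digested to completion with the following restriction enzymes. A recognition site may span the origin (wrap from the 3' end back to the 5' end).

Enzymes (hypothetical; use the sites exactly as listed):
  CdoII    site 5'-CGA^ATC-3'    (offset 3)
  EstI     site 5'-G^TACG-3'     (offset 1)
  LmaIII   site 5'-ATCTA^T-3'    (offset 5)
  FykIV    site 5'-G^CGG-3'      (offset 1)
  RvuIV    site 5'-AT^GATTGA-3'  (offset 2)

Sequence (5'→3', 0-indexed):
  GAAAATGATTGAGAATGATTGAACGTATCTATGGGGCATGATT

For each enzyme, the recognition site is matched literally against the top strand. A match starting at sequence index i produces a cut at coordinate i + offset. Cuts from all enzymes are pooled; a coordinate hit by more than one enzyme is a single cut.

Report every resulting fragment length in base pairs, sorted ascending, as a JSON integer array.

Scan for sites:
  CdoII (CGAATC, off=3): no sites
  EstI (GTACG, off=1): no sites
  LmaIII (ATCTAT, off=5): starts [26] → cuts [31]
  FykIV (GCGG, off=1): no sites
  RvuIV (ATGATTGA, off=2): starts [4, 14, 37] → cuts [6, 16, 39]

All cut coordinates (distinct, sorted): [6, 16, 31, 39]

Fragments:
  6→16: 10 bp
  16→31: 15 bp
  31→39: 8 bp
  39→6 (wrap): 43-39+6 = 10 bp

[8,10,10,15]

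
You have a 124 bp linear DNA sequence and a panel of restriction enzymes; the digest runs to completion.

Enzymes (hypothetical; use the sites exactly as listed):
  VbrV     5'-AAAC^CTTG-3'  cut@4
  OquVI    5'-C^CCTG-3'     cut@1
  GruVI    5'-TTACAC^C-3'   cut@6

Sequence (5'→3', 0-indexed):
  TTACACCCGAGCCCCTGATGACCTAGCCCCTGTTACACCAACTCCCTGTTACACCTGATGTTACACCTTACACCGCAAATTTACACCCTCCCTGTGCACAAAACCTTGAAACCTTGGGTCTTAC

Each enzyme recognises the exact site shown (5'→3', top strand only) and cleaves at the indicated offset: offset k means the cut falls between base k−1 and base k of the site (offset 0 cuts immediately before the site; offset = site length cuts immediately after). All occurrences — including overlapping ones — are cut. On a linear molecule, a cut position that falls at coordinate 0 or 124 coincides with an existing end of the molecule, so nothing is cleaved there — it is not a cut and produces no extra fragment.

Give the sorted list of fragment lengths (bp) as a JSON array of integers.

[4,6,6,7,7,8,10,10,12,12,13,14,15]

Site scan:
  VbrV (AAACCTTG, off=4): starts [100, 108] → cuts [104, 112]
  OquVI (CCCTG, off=1): starts [12, 27, 43, 89] → cuts [13, 28, 44, 90]
  GruVI (TTACACC, off=6): starts [0, 32, 48, 60, 67, 80] → cuts [6, 38, 54, 66, 73, 86]

Pooled cuts: [6, 13, 28, 38, 44, 54, 66, 73, 86, 90, 104, 112]

Fragments:
  [0,6): 6 bp
  [6,13): 7 bp
  [13,28): 15 bp
  [28,38): 10 bp
  [38,44): 6 bp
  [44,54): 10 bp
  [54,66): 12 bp
  [66,73): 7 bp
  [73,86): 13 bp
  [86,90): 4 bp
  [90,104): 14 bp
  [104,112): 8 bp
  [112,124): 12 bp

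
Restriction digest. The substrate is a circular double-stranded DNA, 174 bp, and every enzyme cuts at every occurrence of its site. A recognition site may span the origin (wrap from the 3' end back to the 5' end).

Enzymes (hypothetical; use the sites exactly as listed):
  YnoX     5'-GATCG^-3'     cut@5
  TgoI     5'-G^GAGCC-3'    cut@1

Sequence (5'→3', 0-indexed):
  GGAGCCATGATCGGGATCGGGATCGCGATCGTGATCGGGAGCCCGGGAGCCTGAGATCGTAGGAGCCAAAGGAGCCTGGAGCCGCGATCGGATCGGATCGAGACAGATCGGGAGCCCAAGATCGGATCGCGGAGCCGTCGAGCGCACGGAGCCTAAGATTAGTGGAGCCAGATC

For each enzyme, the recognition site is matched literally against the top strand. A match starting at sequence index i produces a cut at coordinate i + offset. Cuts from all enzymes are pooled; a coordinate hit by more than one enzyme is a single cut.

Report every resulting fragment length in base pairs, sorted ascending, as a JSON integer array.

Scan for sites:
  YnoX (GATCG, off=5): starts [8, 14, 20, 26, 32, 54, 85, 90, 95, 105, 119, 124, 170] → cuts [1, 13, 19, 25, 31, 37, 59, 90, 95, 100, 110, 124, 129]
  TgoI (GGAGCC, off=1): starts [0, 37, 45, 61, 70, 77, 110, 130, 147, 163] → cuts [1, 38, 46, 62, 71, 78, 111, 131, 148, 164]

Pooled cuts: [1, 13, 19, 25, 31, 37, 38, 46, 59, 62, 71, 78, 90, 95, 100, 110, 111, 124, 129, 131, 148, 164]

Fragment lengths:
  1→13: 12 bp
  13→19: 6 bp
  19→25: 6 bp
  25→31: 6 bp
  31→37: 6 bp
  37→38: 1 bp
  38→46: 8 bp
  46→59: 13 bp
  59→62: 3 bp
  62→71: 9 bp
  71→78: 7 bp
  78→90: 12 bp
  90→95: 5 bp
  95→100: 5 bp
  100→110: 10 bp
  110→111: 1 bp
  111→124: 13 bp
  124→129: 5 bp
  129→131: 2 bp
  131→148: 17 bp
  148→164: 16 bp
  164→1 (wrap): 174-164+1 = 11 bp

[1,1,2,3,5,5,5,6,6,6,6,7,8,9,10,11,12,12,13,13,16,17]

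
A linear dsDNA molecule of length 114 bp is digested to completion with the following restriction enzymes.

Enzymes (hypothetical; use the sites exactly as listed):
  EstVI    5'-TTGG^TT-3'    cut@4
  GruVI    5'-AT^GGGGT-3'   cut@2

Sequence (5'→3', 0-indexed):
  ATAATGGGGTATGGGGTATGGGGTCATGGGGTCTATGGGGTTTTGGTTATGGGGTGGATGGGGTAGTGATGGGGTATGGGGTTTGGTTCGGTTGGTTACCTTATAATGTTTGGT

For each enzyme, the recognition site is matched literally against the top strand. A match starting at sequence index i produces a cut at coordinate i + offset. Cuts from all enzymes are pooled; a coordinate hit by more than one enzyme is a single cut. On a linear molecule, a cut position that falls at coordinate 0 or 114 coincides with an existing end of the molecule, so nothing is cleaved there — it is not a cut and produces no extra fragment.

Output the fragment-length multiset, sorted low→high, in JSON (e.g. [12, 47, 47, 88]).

[4,5,7,7,7,8,9,9,9,9,10,11,19]

Site scan:
  EstVI (TTGGTT, off=4): starts [42, 82, 91] → cuts [46, 86, 95]
  GruVI (ATGGGGT, off=2): starts [3, 10, 17, 25, 34, 48, 57, 68, 75] → cuts [5, 12, 19, 27, 36, 50, 59, 70, 77]

Pooled cuts: [5, 12, 19, 27, 36, 46, 50, 59, 70, 77, 86, 95]

Fragments:
  [0,5): 5 bp
  [5,12): 7 bp
  [12,19): 7 bp
  [19,27): 8 bp
  [27,36): 9 bp
  [36,46): 10 bp
  [46,50): 4 bp
  [50,59): 9 bp
  [59,70): 11 bp
  [70,77): 7 bp
  [77,86): 9 bp
  [86,95): 9 bp
  [95,114): 19 bp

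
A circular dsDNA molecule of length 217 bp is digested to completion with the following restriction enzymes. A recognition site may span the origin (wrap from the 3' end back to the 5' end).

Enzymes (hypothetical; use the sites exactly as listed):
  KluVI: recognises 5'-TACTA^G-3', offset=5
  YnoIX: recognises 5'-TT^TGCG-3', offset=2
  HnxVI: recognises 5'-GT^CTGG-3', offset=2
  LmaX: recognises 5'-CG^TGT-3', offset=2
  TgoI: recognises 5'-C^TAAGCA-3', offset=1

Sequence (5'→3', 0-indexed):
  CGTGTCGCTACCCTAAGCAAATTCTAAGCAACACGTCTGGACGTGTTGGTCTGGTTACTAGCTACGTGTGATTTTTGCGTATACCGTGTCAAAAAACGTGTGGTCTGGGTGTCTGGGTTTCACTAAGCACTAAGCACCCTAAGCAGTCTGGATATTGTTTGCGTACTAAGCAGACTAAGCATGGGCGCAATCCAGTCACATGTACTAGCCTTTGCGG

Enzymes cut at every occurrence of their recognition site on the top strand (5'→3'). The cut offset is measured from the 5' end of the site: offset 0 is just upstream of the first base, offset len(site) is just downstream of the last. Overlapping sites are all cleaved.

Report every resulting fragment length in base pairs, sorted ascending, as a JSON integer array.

[5,6,6,7,7,7,7,7,8,8,9,9,9,10,11,11,11,11,12,12,12,32]

Per-enzyme occurrences:
  KluVI TACTAG/5: at [55, 202] ⇒ [60, 207]
  YnoIX TTTGCG/2: at [73, 157, 210] ⇒ [75, 159, 212]
  HnxVI GTCTGG/2: at [34, 48, 102, 110, 145] ⇒ [36, 50, 104, 112, 147]
  LmaX CGTGT/2: at [0, 41, 64, 84, 96] ⇒ [2, 43, 66, 86, 98]
  TgoI CTAAGCA/1: at [12, 23, 122, 129, 138, 165, 174] ⇒ [13, 24, 123, 130, 139, 166, 175]

Pooled cuts: [2, 13, 24, 36, 43, 50, 60, 66, 75, 86, 98, 104, 112, 123, 130, 139, 147, 159, 166, 175, 207, 212]

Fragments:
  2→13: 11 bp
  13→24: 11 bp
  24→36: 12 bp
  36→43: 7 bp
  43→50: 7 bp
  50→60: 10 bp
  60→66: 6 bp
  66→75: 9 bp
  75→86: 11 bp
  86→98: 12 bp
  98→104: 6 bp
  104→112: 8 bp
  112→123: 11 bp
  123→130: 7 bp
  130→139: 9 bp
  139→147: 8 bp
  147→159: 12 bp
  159→166: 7 bp
  166→175: 9 bp
  175→207: 32 bp
  207→212: 5 bp
  212→2 (wrap): 217-212+2 = 7 bp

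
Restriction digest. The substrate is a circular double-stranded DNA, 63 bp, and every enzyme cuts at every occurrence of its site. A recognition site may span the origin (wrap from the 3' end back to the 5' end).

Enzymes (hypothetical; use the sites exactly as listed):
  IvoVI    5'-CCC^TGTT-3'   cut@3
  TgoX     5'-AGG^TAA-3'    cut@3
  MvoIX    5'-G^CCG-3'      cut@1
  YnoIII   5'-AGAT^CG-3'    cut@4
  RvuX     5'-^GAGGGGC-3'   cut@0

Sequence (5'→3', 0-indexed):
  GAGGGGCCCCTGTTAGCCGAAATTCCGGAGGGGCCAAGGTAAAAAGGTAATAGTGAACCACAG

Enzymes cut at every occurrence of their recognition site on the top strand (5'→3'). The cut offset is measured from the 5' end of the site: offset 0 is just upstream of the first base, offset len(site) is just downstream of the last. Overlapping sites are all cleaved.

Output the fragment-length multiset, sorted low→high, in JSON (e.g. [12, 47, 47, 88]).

[6,8,10,11,12,16]

Scan for sites:
  IvoVI CCCTGTT/3: at [7] ⇒ [10]
  TgoX AGGTAA/3: at [36, 44] ⇒ [39, 47]
  MvoIX GCCG/1: at [15] ⇒ [16]
  YnoIII (AGATCG, off=4): no sites
  RvuX GAGGGGC/0: at [0, 27] ⇒ [0, 27]

Pooled cuts: [0, 10, 16, 27, 39, 47]

Fragment lengths:
  0→10: 10 bp
  10→16: 6 bp
  16→27: 11 bp
  27→39: 12 bp
  39→47: 8 bp
  47→0 (wrap): 63-47+0 = 16 bp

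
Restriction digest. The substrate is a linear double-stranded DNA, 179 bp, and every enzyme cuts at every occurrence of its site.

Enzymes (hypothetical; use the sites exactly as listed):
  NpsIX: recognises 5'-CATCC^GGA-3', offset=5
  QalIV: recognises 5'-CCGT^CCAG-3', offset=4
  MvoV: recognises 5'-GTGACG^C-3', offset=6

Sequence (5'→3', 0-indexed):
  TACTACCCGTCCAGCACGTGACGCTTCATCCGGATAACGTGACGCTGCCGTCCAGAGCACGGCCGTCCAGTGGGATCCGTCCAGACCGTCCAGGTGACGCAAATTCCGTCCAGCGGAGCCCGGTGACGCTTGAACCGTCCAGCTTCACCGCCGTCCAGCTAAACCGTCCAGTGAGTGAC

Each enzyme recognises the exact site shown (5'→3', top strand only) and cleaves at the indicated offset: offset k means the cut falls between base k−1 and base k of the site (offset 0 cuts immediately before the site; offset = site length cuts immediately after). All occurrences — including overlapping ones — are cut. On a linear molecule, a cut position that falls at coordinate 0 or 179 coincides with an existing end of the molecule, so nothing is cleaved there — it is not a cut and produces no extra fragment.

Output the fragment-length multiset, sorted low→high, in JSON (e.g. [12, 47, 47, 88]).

Per-enzyme occurrences:
  NpsIX CATCCGGA/5: at [26] ⇒ [31]
  QalIV CCGTCCAG/4: at [6, 47, 62, 76, 85, 105, 134, 150, 163] ⇒ [10, 51, 66, 80, 89, 109, 138, 154, 167]
  MvoV GTGACGC/6: at [17, 38, 93, 122] ⇒ [23, 44, 99, 128]

Pooled cuts: [10, 23, 31, 44, 51, 66, 80, 89, 99, 109, 128, 138, 154, 167]

Fragment lengths:
  [0,10): 10 bp
  [10,23): 13 bp
  [23,31): 8 bp
  [31,44): 13 bp
  [44,51): 7 bp
  [51,66): 15 bp
  [66,80): 14 bp
  [80,89): 9 bp
  [89,99): 10 bp
  [99,109): 10 bp
  [109,128): 19 bp
  [128,138): 10 bp
  [138,154): 16 bp
  [154,167): 13 bp
  [167,179): 12 bp

[7,8,9,10,10,10,10,12,13,13,13,14,15,16,19]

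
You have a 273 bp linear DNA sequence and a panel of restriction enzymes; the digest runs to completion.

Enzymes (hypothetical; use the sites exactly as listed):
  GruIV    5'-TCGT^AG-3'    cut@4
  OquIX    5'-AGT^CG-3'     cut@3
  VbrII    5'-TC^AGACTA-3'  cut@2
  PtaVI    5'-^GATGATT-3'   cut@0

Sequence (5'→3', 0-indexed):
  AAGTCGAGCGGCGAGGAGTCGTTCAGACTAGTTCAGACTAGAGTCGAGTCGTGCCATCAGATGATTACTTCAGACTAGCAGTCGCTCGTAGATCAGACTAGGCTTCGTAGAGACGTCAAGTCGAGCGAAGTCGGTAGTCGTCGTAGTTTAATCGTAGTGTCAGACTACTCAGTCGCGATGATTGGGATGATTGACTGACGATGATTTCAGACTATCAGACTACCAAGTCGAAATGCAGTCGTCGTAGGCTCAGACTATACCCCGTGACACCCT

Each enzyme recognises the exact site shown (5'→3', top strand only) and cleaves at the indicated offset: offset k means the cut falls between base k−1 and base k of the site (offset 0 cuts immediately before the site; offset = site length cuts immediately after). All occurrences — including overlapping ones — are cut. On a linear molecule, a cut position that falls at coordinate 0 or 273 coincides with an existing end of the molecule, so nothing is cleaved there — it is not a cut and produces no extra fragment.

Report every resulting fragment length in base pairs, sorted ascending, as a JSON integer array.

[3,4,5,5,5,6,6,6,6,7,7,8,9,9,10,10,10,10,11,11,11,12,12,12,13,14,14,15,22]

Per-enzyme occurrences:
  GruIV TCGTAG/4: at [85, 104, 140, 151, 241] ⇒ [89, 108, 144, 155, 245]
  OquIX AGTCG/3: at [1, 16, 41, 46, 79, 118, 128, 135, 170, 225, 236] ⇒ [4, 19, 44, 49, 82, 121, 131, 138, 173, 228, 239]
  VbrII TCAGACTA/2: at [22, 32, 69, 92, 159, 206, 214, 249] ⇒ [24, 34, 71, 94, 161, 208, 216, 251]
  PtaVI GATGATT/0: at [59, 176, 185, 199] ⇒ [59, 176, 185, 199]

All cut coordinates (distinct, sorted): [4, 19, 24, 34, 44, 49, 59, 71, 82, 89, 94, 108, 121, 131, 138, 144, 155, 161, 173, 176, 185, 199, 208, 216, 228, 239, 245, 251]

Fragment lengths:
  [0,4): 4 bp
  [4,19): 15 bp
  [19,24): 5 bp
  [24,34): 10 bp
  [34,44): 10 bp
  [44,49): 5 bp
  [49,59): 10 bp
  [59,71): 12 bp
  [71,82): 11 bp
  [82,89): 7 bp
  [89,94): 5 bp
  [94,108): 14 bp
  [108,121): 13 bp
  [121,131): 10 bp
  [131,138): 7 bp
  [138,144): 6 bp
  [144,155): 11 bp
  [155,161): 6 bp
  [161,173): 12 bp
  [173,176): 3 bp
  [176,185): 9 bp
  [185,199): 14 bp
  [199,208): 9 bp
  [208,216): 8 bp
  [216,228): 12 bp
  [228,239): 11 bp
  [239,245): 6 bp
  [245,251): 6 bp
  [251,273): 22 bp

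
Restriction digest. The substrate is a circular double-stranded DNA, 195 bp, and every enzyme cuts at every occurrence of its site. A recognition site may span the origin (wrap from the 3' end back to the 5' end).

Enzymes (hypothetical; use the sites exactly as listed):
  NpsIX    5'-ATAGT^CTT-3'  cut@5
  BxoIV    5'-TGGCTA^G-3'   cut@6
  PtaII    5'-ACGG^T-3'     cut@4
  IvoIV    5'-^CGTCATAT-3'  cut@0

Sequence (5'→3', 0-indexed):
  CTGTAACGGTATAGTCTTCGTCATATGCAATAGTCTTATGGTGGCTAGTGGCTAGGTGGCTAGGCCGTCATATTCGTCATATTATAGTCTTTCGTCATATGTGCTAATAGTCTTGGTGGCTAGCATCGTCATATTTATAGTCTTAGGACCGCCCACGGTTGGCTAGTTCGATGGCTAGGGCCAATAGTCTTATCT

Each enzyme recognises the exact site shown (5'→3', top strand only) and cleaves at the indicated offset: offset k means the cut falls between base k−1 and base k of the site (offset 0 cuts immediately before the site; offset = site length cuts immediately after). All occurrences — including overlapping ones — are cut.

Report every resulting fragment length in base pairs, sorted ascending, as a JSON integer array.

[3,3,4,4,6,7,7,8,9,11,11,12,13,14,15,16,16,17,19]

Site scan:
  NpsIX ATAGTCTT/5: at [10, 29, 83, 106, 136, 183] ⇒ [15, 34, 88, 111, 141, 188]
  BxoIV TGGCTAG/6: at [41, 48, 56, 116, 159, 171] ⇒ [47, 54, 62, 122, 165, 177]
  PtaII ACGGT/4: at [5, 154] ⇒ [9, 158]
  IvoIV CGTCATAT/0: at [18, 65, 74, 92, 126] ⇒ [18, 65, 74, 92, 126]

All cut coordinates (distinct, sorted): [9, 15, 18, 34, 47, 54, 62, 65, 74, 88, 92, 111, 122, 126, 141, 158, 165, 177, 188]

Fragments:
  9→15: 6 bp
  15→18: 3 bp
  18→34: 16 bp
  34→47: 13 bp
  47→54: 7 bp
  54→62: 8 bp
  62→65: 3 bp
  65→74: 9 bp
  74→88: 14 bp
  88→92: 4 bp
  92→111: 19 bp
  111→122: 11 bp
  122→126: 4 bp
  126→141: 15 bp
  141→158: 17 bp
  158→165: 7 bp
  165→177: 12 bp
  177→188: 11 bp
  188→9 (wrap): 195-188+9 = 16 bp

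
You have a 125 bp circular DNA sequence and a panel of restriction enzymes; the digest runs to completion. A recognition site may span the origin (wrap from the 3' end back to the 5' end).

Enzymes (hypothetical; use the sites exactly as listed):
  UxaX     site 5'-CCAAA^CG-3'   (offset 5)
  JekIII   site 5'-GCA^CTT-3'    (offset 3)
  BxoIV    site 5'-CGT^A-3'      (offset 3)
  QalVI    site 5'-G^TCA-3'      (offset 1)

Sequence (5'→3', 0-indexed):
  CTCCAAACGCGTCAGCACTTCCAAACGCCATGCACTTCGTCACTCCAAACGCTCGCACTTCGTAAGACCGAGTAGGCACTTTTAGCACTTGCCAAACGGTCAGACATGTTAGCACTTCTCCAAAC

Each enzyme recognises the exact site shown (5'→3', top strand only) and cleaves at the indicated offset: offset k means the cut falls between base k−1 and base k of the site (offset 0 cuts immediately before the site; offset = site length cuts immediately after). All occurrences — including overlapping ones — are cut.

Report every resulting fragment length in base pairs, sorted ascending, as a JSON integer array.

[3,4,5,6,6,8,8,9,9,9,10,15,15,18]

Site scan:
  UxaX CCAAACG/5: at [2, 20, 44, 91] ⇒ [7, 25, 49, 96]
  JekIII GCACTT/3: at [14, 31, 54, 75, 84, 111] ⇒ [17, 34, 57, 78, 87, 114]
  BxoIV CGTA/3: at [60] ⇒ [63]
  QalVI GTCA/1: at [10, 38, 98] ⇒ [11, 39, 99]

All cut coordinates (distinct, sorted): [7, 11, 17, 25, 34, 39, 49, 57, 63, 78, 87, 96, 99, 114]

Fragments:
  7→11: 4 bp
  11→17: 6 bp
  17→25: 8 bp
  25→34: 9 bp
  34→39: 5 bp
  39→49: 10 bp
  49→57: 8 bp
  57→63: 6 bp
  63→78: 15 bp
  78→87: 9 bp
  87→96: 9 bp
  96→99: 3 bp
  99→114: 15 bp
  114→7 (wrap): 125-114+7 = 18 bp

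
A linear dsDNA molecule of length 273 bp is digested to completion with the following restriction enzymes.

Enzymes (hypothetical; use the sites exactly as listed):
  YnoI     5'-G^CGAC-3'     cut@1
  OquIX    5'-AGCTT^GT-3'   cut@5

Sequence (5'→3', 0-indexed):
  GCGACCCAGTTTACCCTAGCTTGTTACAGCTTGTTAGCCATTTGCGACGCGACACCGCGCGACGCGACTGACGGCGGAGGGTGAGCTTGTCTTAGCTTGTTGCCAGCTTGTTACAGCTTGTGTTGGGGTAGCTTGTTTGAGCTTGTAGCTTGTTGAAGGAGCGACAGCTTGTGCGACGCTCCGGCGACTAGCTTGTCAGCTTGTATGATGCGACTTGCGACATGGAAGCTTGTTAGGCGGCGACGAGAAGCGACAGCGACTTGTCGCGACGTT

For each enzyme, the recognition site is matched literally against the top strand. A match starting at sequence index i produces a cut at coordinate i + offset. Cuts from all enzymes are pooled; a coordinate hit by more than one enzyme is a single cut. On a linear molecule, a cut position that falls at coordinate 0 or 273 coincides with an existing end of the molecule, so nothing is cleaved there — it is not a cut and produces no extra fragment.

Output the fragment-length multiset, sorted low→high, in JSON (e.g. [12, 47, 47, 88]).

[1,3,5,5,6,7,7,7,8,8,9,9,10,10,10,10,10,10,10,10,10,11,11,12,14,15,21,24]

Site scan:
  YnoI (GCGAC, off=1): starts [0, 43, 48, 58, 63, 160, 172, 183, 209, 216, 239, 249, 255, 265] → cuts [1, 44, 49, 59, 64, 161, 173, 184, 210, 217, 240, 250, 256, 266]
  OquIX (AGCTTGT, off=5): starts [17, 27, 83, 93, 104, 114, 129, 139, 146, 165, 189, 197, 226] → cuts [22, 32, 88, 98, 109, 119, 134, 144, 151, 170, 194, 202, 231]

All cut coordinates (distinct, sorted): [1, 22, 32, 44, 49, 59, 64, 88, 98, 109, 119, 134, 144, 151, 161, 170, 173, 184, 194, 202, 210, 217, 231, 240, 250, 256, 266]

Fragment lengths:
  [0,1): 1 bp
  [1,22): 21 bp
  [22,32): 10 bp
  [32,44): 12 bp
  [44,49): 5 bp
  [49,59): 10 bp
  [59,64): 5 bp
  [64,88): 24 bp
  [88,98): 10 bp
  [98,109): 11 bp
  [109,119): 10 bp
  [119,134): 15 bp
  [134,144): 10 bp
  [144,151): 7 bp
  [151,161): 10 bp
  [161,170): 9 bp
  [170,173): 3 bp
  [173,184): 11 bp
  [184,194): 10 bp
  [194,202): 8 bp
  [202,210): 8 bp
  [210,217): 7 bp
  [217,231): 14 bp
  [231,240): 9 bp
  [240,250): 10 bp
  [250,256): 6 bp
  [256,266): 10 bp
  [266,273): 7 bp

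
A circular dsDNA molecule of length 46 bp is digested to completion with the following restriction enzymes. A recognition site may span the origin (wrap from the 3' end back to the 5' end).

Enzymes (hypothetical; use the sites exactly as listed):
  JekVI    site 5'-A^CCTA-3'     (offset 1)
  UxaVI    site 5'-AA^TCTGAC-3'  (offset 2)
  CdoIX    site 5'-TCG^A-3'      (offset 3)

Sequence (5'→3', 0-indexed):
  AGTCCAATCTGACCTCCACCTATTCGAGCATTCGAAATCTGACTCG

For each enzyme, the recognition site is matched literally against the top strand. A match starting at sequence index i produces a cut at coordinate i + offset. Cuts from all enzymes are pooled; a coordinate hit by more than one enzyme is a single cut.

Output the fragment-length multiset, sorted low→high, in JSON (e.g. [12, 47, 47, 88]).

[3,7,8,8,9,11]

Per-enzyme occurrences:
  JekVI ACCTA/1: at [17] ⇒ [18]
  UxaVI AATCTGAC/2: at [5, 35] ⇒ [7, 37]
  CdoIX TCGA/3: at [23, 31, 43] ⇒ [0, 26, 34]

All cut coordinates (distinct, sorted): [0, 7, 18, 26, 34, 37]

Fragment lengths:
  0→7: 7 bp
  7→18: 11 bp
  18→26: 8 bp
  26→34: 8 bp
  34→37: 3 bp
  37→0 (wrap): 46-37+0 = 9 bp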